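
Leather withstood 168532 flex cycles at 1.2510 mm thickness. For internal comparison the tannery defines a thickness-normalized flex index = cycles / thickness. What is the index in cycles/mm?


Formula: Index = cycles / thickness
Substituting: Index = 168532 / 1.2510
Result: 134717.8257 cycles/mm


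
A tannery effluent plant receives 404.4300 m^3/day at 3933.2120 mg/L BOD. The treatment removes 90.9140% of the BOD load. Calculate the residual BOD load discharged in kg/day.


Load_in = volume * conc / 1000 = 404.4300 * 3933.2120 / 1000 = 1590.7089 kg/day
Removed = Load_in * eff / 100 = 1590.7089 * 90.9140 / 100 = 1446.1771 kg/day
Load_out = Load_in - Removed = 1590.7089 - 1446.1771 = 144.5318 kg/day


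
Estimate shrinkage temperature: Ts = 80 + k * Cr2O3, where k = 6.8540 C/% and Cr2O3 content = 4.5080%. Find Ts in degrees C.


Formula: Ts = 80 + k * Cr2O3
Substituting: Ts = 80 + 6.8540 * 4.5080
Result: 110.8978 C


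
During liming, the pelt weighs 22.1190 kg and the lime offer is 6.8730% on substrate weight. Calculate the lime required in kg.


Formula: Lime = substrate * pct / 100
Substituting: Lime = 22.1190 * 6.8730 / 100
Result: 1.5202 kg


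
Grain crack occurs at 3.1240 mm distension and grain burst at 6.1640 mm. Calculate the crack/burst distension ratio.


Formula: Ratio = crack / burst
Substituting: Ratio = 3.1240 / 6.1640
Result: 0.5068


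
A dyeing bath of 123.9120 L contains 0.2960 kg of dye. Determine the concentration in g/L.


Formula: Conc = dye_mass(kg) / volume(L) * 1000
Substituting: Conc = 0.2960 / 123.9120 * 1000
Result: 2.3888 g/L


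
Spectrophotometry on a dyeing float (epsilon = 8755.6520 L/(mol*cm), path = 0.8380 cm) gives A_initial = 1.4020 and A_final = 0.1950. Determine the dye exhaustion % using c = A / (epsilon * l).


c_initial = A_i / (epsilon * l) = 1.4020 / (8755.6520 * 0.8380) = 1.9108e-04 mol/L
c_final = A_f / (epsilon * l) = 0.1950 / (8755.6520 * 0.8380) = 2.6577e-05 mol/L
Exhaustion = (c_initial - c_final) / c_initial * 100 = (1.9108e-04 - 2.6577e-05) / 1.9108e-04 * 100 = 86.0913 %


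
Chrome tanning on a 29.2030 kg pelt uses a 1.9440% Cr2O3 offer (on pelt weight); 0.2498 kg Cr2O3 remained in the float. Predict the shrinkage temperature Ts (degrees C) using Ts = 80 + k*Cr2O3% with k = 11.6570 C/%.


Offered = pelt * offer_pct / 100 = 29.2030 * 1.9440 / 100 = 0.5677 kg
Uptake = offered - residual = 0.5677 - 0.2498 = 0.3179 kg
Cr2O3% on pelt = uptake / pelt * 100 = 0.3179 / 29.2030 * 100 = 1.0886 %
Ts = 80 + k * Cr2O3% = 80 + 11.6570 * 1.0886 = 92.6899 C


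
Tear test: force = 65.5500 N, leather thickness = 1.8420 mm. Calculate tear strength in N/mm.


Formula: Tear strength = force / thickness
Substituting: Tear strength = 65.5500 / 1.8420
Result: 35.5863 N/mm


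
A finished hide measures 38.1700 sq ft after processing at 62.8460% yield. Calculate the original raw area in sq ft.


Formula: raw = finished * 100 / yield
Substituting: raw = 38.1700 * 100 / 62.8460
Result: 60.7358 sq ft


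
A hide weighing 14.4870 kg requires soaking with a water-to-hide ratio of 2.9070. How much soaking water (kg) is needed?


Formula: Water = hide_weight * ratio
Substituting: Water = 14.4870 * 2.9070
Result: 42.1137 kg


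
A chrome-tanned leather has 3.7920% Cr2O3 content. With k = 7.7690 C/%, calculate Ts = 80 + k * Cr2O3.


Formula: Ts = 80 + k * Cr2O3
Substituting: Ts = 80 + 7.7690 * 3.7920
Result: 109.4600 C


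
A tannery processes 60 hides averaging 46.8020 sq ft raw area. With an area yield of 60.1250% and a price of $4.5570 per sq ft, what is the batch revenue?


Raw_total = N * avg_area = 60 * 46.8020 = 2808.1200 sq ft
Finished = Raw_total * yield / 100 = 2808.1200 * 60.1250 / 100 = 1688.3821 sq ft
Value = Finished * price = 1688.3821 * 4.5570 = 7693.9575 $


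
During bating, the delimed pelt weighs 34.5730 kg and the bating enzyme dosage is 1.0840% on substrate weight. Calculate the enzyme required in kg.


Formula: Enzyme = substrate * pct / 100
Substituting: Enzyme = 34.5730 * 1.0840 / 100
Result: 0.3748 kg


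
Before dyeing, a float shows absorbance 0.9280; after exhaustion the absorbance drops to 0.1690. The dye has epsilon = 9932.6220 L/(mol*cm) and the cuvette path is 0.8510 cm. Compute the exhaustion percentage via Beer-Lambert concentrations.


c_initial = A_i / (epsilon * l) = 0.9280 / (9932.6220 * 0.8510) = 1.0979e-04 mol/L
c_final = A_f / (epsilon * l) = 0.1690 / (9932.6220 * 0.8510) = 1.9994e-05 mol/L
Exhaustion = (c_initial - c_final) / c_initial * 100 = (1.0979e-04 - 1.9994e-05) / 1.0979e-04 * 100 = 81.7888 %


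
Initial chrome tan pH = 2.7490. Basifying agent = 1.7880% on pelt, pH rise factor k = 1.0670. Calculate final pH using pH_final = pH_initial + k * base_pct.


Formula: pH_final = pH_initial + k * base_pct
Substituting: pH_final = 2.7490 + 1.0670 * 1.7880
Result: 4.6568


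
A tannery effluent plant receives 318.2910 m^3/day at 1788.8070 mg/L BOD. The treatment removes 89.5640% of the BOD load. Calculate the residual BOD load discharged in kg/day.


Load_in = volume * conc / 1000 = 318.2910 * 1788.8070 / 1000 = 569.3612 kg/day
Removed = Load_in * eff / 100 = 569.3612 * 89.5640 / 100 = 509.9426 kg/day
Load_out = Load_in - Removed = 569.3612 - 509.9426 = 59.4185 kg/day


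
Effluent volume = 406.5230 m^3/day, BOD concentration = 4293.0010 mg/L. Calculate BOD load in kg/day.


Formula: BOD_load = volume * conc / 1000
Substituting: BOD_load = 406.5230 * 4293.0010 / 1000
Result: 1745.2036 kg/day


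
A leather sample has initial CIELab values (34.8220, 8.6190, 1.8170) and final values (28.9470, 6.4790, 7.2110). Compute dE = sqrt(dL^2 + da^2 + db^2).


dL = -5.8750, da = -2.1400, db = 5.3940
dE = sqrt((-5.8750)^2 + (-2.1400)^2 + 5.3940^2) = 8.2578


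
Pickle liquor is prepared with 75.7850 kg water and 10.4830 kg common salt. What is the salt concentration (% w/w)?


Formula: Conc = salt / (water + salt) * 100
Substituting: Conc = 10.4830 / (75.7850 + 10.4830) * 100
Result: 12.1517 %


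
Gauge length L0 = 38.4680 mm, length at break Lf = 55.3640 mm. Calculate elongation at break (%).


Formula: Elongation = (Lf - L0) / L0 * 100
Substituting: Elongation = (55.3640 - 38.4680) / 38.4680 * 100
Result: 43.9222 %


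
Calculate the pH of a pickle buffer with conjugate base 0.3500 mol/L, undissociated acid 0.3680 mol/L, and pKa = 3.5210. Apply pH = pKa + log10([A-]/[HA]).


ratio = [A-] / [HA] = 0.3500 / 0.3680 = 0.9511
log10(ratio) = -0.0217798
pH = pKa + log10(ratio) = 3.5210 - 0.0217798 = 3.4992


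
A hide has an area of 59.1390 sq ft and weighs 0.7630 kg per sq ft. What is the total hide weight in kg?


Formula: Weight = area * weight_per_sqft
Substituting: Weight = 59.1390 * 0.7630
Result: 45.1231 kg


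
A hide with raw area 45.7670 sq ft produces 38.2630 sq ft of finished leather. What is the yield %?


Formula: Yield = finished / raw * 100
Substituting: Yield = 38.2630 / 45.7670 * 100
Result: 83.6039 %


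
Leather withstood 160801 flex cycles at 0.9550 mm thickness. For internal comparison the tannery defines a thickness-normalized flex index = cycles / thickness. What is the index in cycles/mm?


Formula: Index = cycles / thickness
Substituting: Index = 160801 / 0.9550
Result: 168378.0105 cycles/mm


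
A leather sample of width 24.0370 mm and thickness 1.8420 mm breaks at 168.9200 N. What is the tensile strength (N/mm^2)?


Formula: TS = force / (width * thickness)
Substituting: TS = 168.9200 / (24.0370 * 1.8420)
Result: 3.8151 N/mm^2


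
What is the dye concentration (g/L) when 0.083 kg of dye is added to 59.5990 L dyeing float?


Formula: Conc = dye_mass(kg) / volume(L) * 1000
Substituting: Conc = 0.083 / 59.5990 * 1000
Result: 1.3926 g/L


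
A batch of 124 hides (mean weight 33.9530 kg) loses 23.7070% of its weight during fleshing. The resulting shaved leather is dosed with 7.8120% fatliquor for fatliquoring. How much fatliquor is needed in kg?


Total_raw = N * avg_wt = 124 * 33.9530 = 4210.1720 kg
Substrate = Total_raw * (1 - loss/100) = 4210.1720 * (1 - 23.7070/100) = 3212.0665 kg
Fat = Substrate * pct / 100 = 3212.0665 * 7.8120 / 100 = 250.9266 kg


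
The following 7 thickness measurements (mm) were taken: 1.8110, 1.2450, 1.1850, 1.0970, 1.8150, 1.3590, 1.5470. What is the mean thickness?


Formula: Average = sum / n
Substituting: Average = 10.0590 / 7
Result: 1.4370 mm


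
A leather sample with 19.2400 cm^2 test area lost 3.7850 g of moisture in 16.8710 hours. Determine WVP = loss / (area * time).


Formula: WVP = loss / (area * time)
Substituting: WVP = 3.7850 / (19.2400 * 16.8710)
Result: 0.0116606 g/(cm^2*hr)


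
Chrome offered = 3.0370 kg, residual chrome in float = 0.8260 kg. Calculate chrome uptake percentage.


Formula: Uptake = (offered - residual) / offered * 100
Substituting: Uptake = (3.0370 - 0.8260) / 3.0370 * 100
Result: 72.8021 %


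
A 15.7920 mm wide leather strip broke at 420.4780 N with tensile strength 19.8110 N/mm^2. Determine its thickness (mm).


Formula: t = F / (TS * w)
Substituting: t = 420.4780 / (19.8110 * 15.7920)
Result: 1.3440 mm


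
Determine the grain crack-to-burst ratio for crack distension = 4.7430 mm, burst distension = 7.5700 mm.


Formula: Ratio = crack / burst
Substituting: Ratio = 4.7430 / 7.5700
Result: 0.6266


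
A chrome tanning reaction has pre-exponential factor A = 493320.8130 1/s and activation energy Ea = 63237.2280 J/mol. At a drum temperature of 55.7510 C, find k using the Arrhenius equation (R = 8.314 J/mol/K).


T_K = T_C + 273.15 = 55.7510 + 273.15 = 328.9010 K
exponent = -Ea / (R * T_K) = -63237.2280 / (8.314 * 328.9010) = -23.1258
k = A * exp(exponent) = 493320.8130 * exp(-23.1258) = 4.4638e-05 1/s


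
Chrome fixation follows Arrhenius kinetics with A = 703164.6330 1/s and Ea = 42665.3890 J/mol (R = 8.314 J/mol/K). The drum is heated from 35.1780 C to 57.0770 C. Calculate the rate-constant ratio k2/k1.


T1 = 35.1780 + 273.15 = 308.3280 K; T2 = 57.0770 + 273.15 = 330.2270 K
k1 = A * exp(-Ea/(R*T1)) = 703164.6330 * exp(-42665.3890/(8.314*308.3280)) = 0.0415664 1/s
k2 = A * exp(-Ea/(R*T2)) = 703164.6330 * exp(-42665.3890/(8.314*330.2270)) = 0.1253 1/s
k2/k1 = 0.1253 / 0.0415664 = 3.0154


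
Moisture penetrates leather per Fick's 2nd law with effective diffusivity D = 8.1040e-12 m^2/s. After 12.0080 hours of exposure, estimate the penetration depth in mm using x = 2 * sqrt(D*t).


t = 12.0080 hr * 3600 = 43228.8000 s
D * t = 8.1040e-12 * 43228.8000 = 3.5033e-07
x = 2 * sqrt(D*t) = 2 * sqrt(3.5033e-07) = 0.00118377 m = 1.1838 mm


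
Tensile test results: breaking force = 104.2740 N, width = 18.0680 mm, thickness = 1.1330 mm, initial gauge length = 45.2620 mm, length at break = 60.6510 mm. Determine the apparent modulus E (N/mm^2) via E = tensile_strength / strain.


TS = F / (w * t) = 104.2740 / (18.0680 * 1.1330) = 5.0937 N/mm^2
strain = (Lf - L0) / L0 = (60.6510 - 45.2620) / 45.2620 = 0.3400
E = TS / strain = 5.0937 / 0.3400 = 14.9816 N/mm^2


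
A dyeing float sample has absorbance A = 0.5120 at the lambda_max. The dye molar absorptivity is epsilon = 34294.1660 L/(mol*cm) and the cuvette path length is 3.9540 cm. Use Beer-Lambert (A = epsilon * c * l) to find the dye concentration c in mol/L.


Formula: c = A / (epsilon * l)
Substituting: c = 0.5120 / (34294.1660 * 3.9540)
Result: 3.7758e-06 mol/L


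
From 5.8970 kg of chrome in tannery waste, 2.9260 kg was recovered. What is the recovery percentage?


Formula: Recovery = recovered / input * 100
Substituting: Recovery = 2.9260 / 5.8970 * 100
Result: 49.6185 %


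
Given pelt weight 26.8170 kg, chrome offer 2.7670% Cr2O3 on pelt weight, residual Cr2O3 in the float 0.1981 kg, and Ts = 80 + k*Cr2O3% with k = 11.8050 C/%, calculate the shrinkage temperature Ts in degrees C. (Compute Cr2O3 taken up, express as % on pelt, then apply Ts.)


Offered = pelt * offer_pct / 100 = 26.8170 * 2.7670 / 100 = 0.7420 kg
Uptake = offered - residual = 0.7420 - 0.1981 = 0.5439 kg
Cr2O3% on pelt = uptake / pelt * 100 = 0.5439 / 26.8170 * 100 = 2.0283 %
Ts = 80 + k * Cr2O3% = 80 + 11.8050 * 2.0283 = 103.9440 C


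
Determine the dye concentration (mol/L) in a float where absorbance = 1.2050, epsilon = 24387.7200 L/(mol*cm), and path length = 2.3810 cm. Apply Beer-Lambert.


Formula: c = A / (epsilon * l)
Substituting: c = 1.2050 / (24387.7200 * 2.3810)
Result: 2.0752e-05 mol/L


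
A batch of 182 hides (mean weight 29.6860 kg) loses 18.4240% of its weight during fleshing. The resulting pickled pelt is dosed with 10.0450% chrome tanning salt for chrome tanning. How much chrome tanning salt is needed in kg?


Total_raw = N * avg_wt = 182 * 29.6860 = 5402.8520 kg
Substrate = Total_raw * (1 - loss/100) = 5402.8520 * (1 - 18.4240/100) = 4407.4305 kg
Chrome = Substrate * pct / 100 = 4407.4305 * 10.0450 / 100 = 442.7264 kg


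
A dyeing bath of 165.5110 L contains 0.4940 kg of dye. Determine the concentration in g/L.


Formula: Conc = dye_mass(kg) / volume(L) * 1000
Substituting: Conc = 0.4940 / 165.5110 * 1000
Result: 2.9847 g/L


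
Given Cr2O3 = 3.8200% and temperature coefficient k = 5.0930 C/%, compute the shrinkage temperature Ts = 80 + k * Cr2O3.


Formula: Ts = 80 + k * Cr2O3
Substituting: Ts = 80 + 5.0930 * 3.8200
Result: 99.4553 C


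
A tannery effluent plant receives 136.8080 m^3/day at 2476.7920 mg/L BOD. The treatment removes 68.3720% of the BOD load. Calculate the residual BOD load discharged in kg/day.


Load_in = volume * conc / 1000 = 136.8080 * 2476.7920 / 1000 = 338.8450 kg/day
Removed = Load_in * eff / 100 = 338.8450 * 68.3720 / 100 = 231.6751 kg/day
Load_out = Load_in - Removed = 338.8450 - 231.6751 = 107.1699 kg/day


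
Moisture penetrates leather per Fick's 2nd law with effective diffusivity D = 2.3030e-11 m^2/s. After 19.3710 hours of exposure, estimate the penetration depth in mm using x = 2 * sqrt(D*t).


t = 19.3710 hr * 3600 = 69735.6000 s
D * t = 2.3030e-11 * 69735.6000 = 1.6060e-06
x = 2 * sqrt(D*t) = 2 * sqrt(1.6060e-06) = 0.00253457 m = 2.5346 mm


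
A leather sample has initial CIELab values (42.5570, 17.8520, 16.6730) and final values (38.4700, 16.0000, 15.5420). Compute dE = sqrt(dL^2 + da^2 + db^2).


dL = -4.0870, da = -1.8520, db = -1.1310
dE = sqrt((-4.0870)^2 + (-1.8520)^2 + (-1.1310)^2) = 4.6274


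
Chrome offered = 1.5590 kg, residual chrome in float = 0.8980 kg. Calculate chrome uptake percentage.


Formula: Uptake = (offered - residual) / offered * 100
Substituting: Uptake = (1.5590 - 0.8980) / 1.5590 * 100
Result: 42.3990 %


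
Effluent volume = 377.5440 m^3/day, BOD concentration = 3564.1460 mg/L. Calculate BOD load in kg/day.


Formula: BOD_load = volume * conc / 1000
Substituting: BOD_load = 377.5440 * 3564.1460 / 1000
Result: 1345.6219 kg/day


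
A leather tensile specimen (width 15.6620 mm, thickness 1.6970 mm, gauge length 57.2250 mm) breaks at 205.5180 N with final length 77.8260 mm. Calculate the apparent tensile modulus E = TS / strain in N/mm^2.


TS = F / (w * t) = 205.5180 / (15.6620 * 1.6970) = 7.7325 N/mm^2
strain = (Lf - L0) / L0 = (77.8260 - 57.2250) / 57.2250 = 0.3600
E = TS / strain = 7.7325 / 0.3600 = 21.4792 N/mm^2


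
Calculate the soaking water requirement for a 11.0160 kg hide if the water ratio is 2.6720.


Formula: Water = hide_weight * ratio
Substituting: Water = 11.0160 * 2.6720
Result: 29.4348 kg


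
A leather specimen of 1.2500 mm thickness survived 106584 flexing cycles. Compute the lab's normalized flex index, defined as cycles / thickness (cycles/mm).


Formula: Index = cycles / thickness
Substituting: Index = 106584 / 1.2500
Result: 85267.2000 cycles/mm


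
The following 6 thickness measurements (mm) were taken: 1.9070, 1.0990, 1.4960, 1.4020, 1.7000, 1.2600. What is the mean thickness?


Formula: Average = sum / n
Substituting: Average = 8.8640 / 6
Result: 1.4773 mm


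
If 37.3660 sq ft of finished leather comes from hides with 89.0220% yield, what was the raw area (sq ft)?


Formula: raw = finished * 100 / yield
Substituting: raw = 37.3660 * 100 / 89.0220
Result: 41.9739 sq ft


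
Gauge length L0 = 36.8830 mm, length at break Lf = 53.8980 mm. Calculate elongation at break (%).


Formula: Elongation = (Lf - L0) / L0 * 100
Substituting: Elongation = (53.8980 - 36.8830) / 36.8830 * 100
Result: 46.1324 %


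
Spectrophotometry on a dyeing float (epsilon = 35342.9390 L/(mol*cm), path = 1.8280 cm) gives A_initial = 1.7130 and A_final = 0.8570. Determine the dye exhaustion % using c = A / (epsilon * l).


c_initial = A_i / (epsilon * l) = 1.7130 / (35342.9390 * 1.8280) = 2.6514e-05 mol/L
c_final = A_f / (epsilon * l) = 0.8570 / (35342.9390 * 1.8280) = 1.3265e-05 mol/L
Exhaustion = (c_initial - c_final) / c_initial * 100 = (2.6514e-05 - 1.3265e-05) / 2.6514e-05 * 100 = 49.9708 %


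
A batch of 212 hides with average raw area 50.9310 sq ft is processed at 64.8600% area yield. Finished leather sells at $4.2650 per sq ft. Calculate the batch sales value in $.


Raw_total = N * avg_area = 212 * 50.9310 = 10797.3720 sq ft
Finished = Raw_total * yield / 100 = 10797.3720 * 64.8600 / 100 = 7003.1755 sq ft
Value = Finished * price = 7003.1755 * 4.2650 = 29868.5434 $


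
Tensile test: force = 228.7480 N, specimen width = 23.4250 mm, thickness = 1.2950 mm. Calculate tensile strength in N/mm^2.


Formula: TS = force / (width * thickness)
Substituting: TS = 228.7480 / (23.4250 * 1.2950)
Result: 7.5406 N/mm^2


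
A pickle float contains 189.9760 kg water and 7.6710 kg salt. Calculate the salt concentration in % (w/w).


Formula: Conc = salt / (water + salt) * 100
Substituting: Conc = 7.6710 / (189.9760 + 7.6710) * 100
Result: 3.8812 %


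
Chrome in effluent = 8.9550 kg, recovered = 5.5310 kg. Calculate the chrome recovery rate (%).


Formula: Recovery = recovered / input * 100
Substituting: Recovery = 5.5310 / 8.9550 * 100
Result: 61.7644 %


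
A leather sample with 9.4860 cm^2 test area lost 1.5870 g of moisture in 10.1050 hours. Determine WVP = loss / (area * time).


Formula: WVP = loss / (area * time)
Substituting: WVP = 1.5870 / (9.4860 * 10.1050)
Result: 0.0165561 g/(cm^2*hr)


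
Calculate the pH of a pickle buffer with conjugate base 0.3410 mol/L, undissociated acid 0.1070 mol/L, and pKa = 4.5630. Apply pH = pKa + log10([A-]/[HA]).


ratio = [A-] / [HA] = 0.3410 / 0.1070 = 3.1869
log10(ratio) = 0.5034
pH = pKa + log10(ratio) = 4.5630 + 0.5034 = 5.0664


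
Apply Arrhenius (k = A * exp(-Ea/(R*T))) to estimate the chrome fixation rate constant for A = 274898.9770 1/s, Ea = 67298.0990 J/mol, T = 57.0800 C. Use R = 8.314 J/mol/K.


T_K = T_C + 273.15 = 57.0800 + 273.15 = 330.2300 K
exponent = -Ea / (R * T_K) = -67298.0990 / (8.314 * 330.2300) = -24.5119
k = A * exp(exponent) = 274898.9770 * exp(-24.5119) = 6.2203e-06 1/s


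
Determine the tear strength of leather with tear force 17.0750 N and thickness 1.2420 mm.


Formula: Tear strength = force / thickness
Substituting: Tear strength = 17.0750 / 1.2420
Result: 13.7480 N/mm


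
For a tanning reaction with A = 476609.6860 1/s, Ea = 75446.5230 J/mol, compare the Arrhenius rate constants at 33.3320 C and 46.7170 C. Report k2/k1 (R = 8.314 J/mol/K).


T1 = 33.3320 + 273.15 = 306.4820 K; T2 = 46.7170 + 273.15 = 319.8670 K
k1 = A * exp(-Ea/(R*T1)) = 476609.6860 * exp(-75446.5230/(8.314*306.4820)) = 6.5936e-08 1/s
k2 = A * exp(-Ea/(R*T2)) = 476609.6860 * exp(-75446.5230/(8.314*319.8670)) = 2.2762e-07 1/s
k2/k1 = 2.2762e-07 / 6.5936e-08 = 3.4522


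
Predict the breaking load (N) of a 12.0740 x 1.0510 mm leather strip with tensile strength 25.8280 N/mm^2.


Formula: F = TS * w * t
Substituting: F = 25.8280 * 12.0740 * 1.0510
Result: 327.7515 N


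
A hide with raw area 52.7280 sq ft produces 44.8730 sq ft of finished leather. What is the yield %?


Formula: Yield = finished / raw * 100
Substituting: Yield = 44.8730 / 52.7280 * 100
Result: 85.1028 %


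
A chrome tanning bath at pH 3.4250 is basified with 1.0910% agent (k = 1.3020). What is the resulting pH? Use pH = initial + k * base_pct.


Formula: pH_final = pH_initial + k * base_pct
Substituting: pH_final = 3.4250 + 1.3020 * 1.0910
Result: 4.8455


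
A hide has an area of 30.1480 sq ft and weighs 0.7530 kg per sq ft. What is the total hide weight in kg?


Formula: Weight = area * weight_per_sqft
Substituting: Weight = 30.1480 * 0.7530
Result: 22.7014 kg


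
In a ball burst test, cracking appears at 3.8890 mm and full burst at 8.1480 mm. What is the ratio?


Formula: Ratio = crack / burst
Substituting: Ratio = 3.8890 / 8.1480
Result: 0.4773


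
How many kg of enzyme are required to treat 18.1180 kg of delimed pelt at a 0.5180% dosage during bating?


Formula: Enzyme = substrate * pct / 100
Substituting: Enzyme = 18.1180 * 0.5180 / 100
Result: 0.0938512 kg


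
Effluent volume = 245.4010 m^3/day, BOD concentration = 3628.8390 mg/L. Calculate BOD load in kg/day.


Formula: BOD_load = volume * conc / 1000
Substituting: BOD_load = 245.4010 * 3628.8390 / 1000
Result: 890.5207 kg/day


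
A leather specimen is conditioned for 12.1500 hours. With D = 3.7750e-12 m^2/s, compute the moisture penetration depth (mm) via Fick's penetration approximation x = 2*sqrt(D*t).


t = 12.1500 hr * 3600 = 43740.0000 s
D * t = 3.7750e-12 * 43740.0000 = 1.6512e-07
x = 2 * sqrt(D*t) = 2 * sqrt(1.6512e-07) = 8.1270e-04 m = 0.8127 mm


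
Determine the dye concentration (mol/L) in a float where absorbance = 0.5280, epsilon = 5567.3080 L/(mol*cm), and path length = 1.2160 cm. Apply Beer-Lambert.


Formula: c = A / (epsilon * l)
Substituting: c = 0.5280 / (5567.3080 * 1.2160)
Result: 7.7993e-05 mol/L


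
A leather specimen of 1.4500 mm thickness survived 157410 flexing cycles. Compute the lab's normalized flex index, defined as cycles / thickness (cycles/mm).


Formula: Index = cycles / thickness
Substituting: Index = 157410 / 1.4500
Result: 108558.6207 cycles/mm


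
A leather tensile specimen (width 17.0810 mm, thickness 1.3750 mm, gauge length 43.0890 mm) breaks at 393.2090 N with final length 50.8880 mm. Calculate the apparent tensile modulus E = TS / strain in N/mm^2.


TS = F / (w * t) = 393.2090 / (17.0810 * 1.3750) = 16.7420 N/mm^2
strain = (Lf - L0) / L0 = (50.8880 - 43.0890) / 43.0890 = 0.1810
E = TS / strain = 16.7420 / 0.1810 = 92.4986 N/mm^2


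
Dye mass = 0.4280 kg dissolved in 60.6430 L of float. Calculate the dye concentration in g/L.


Formula: Conc = dye_mass(kg) / volume(L) * 1000
Substituting: Conc = 0.4280 / 60.6430 * 1000
Result: 7.0577 g/L


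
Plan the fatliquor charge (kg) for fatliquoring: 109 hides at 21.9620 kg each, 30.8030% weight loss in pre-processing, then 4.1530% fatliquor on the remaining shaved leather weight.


Total_raw = N * avg_wt = 109 * 21.9620 = 2393.8580 kg
Substrate = Total_raw * (1 - loss/100) = 2393.8580 * (1 - 30.8030/100) = 1656.4779 kg
Fat = Substrate * pct / 100 = 1656.4779 * 4.1530 / 100 = 68.7935 kg


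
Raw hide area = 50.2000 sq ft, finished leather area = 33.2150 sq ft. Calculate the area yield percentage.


Formula: Yield = finished / raw * 100
Substituting: Yield = 33.2150 / 50.2000 * 100
Result: 66.1653 %


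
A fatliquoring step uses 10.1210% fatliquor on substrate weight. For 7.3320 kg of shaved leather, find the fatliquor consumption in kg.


Formula: Fat = substrate * pct / 100
Substituting: Fat = 7.3320 * 10.1210 / 100
Result: 0.7421 kg


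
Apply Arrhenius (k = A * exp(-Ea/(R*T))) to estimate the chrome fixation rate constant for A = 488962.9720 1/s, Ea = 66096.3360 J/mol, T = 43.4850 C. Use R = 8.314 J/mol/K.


T_K = T_C + 273.15 = 43.4850 + 273.15 = 316.6350 K
exponent = -Ea / (R * T_K) = -66096.3360 / (8.314 * 316.6350) = -25.1078
k = A * exp(exponent) = 488962.9720 * exp(-25.1078) = 6.0968e-06 1/s


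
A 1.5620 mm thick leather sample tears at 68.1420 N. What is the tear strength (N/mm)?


Formula: Tear strength = force / thickness
Substituting: Tear strength = 68.1420 / 1.5620
Result: 43.6248 N/mm


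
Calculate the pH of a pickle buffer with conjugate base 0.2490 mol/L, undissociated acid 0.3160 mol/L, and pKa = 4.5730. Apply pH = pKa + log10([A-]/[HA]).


ratio = [A-] / [HA] = 0.2490 / 0.3160 = 0.7880
log10(ratio) = -0.1035
pH = pKa + log10(ratio) = 4.5730 - 0.1035 = 4.4695


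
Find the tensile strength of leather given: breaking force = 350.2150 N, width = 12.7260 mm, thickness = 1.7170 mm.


Formula: TS = force / (width * thickness)
Substituting: TS = 350.2150 / (12.7260 * 1.7170)
Result: 16.0277 N/mm^2


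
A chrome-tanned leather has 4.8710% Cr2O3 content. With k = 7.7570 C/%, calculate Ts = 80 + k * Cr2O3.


Formula: Ts = 80 + k * Cr2O3
Substituting: Ts = 80 + 7.7570 * 4.8710
Result: 117.7843 C


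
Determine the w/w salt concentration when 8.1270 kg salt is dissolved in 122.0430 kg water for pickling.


Formula: Conc = salt / (water + salt) * 100
Substituting: Conc = 8.1270 / (122.0430 + 8.1270) * 100
Result: 6.2434 %


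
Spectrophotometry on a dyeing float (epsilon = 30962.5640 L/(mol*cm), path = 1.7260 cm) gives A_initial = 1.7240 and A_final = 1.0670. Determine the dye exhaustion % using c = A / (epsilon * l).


c_initial = A_i / (epsilon * l) = 1.7240 / (30962.5640 * 1.7260) = 3.2260e-05 mol/L
c_final = A_f / (epsilon * l) = 1.0670 / (30962.5640 * 1.7260) = 1.9966e-05 mol/L
Exhaustion = (c_initial - c_final) / c_initial * 100 = (3.2260e-05 - 1.9966e-05) / 3.2260e-05 * 100 = 38.1090 %


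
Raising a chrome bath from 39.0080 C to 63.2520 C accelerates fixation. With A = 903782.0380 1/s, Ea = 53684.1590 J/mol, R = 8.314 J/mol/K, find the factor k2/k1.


T1 = 39.0080 + 273.15 = 312.1580 K; T2 = 63.2520 + 273.15 = 336.4020 K
k1 = A * exp(-Ea/(R*T1)) = 903782.0380 * exp(-53684.1590/(8.314*312.1580)) = 9.3876e-04 1/s
k2 = A * exp(-Ea/(R*T2)) = 903782.0380 * exp(-53684.1590/(8.314*336.4020)) = 0.00416854 1/s
k2/k1 = 0.00416854 / 9.3876e-04 = 4.4405


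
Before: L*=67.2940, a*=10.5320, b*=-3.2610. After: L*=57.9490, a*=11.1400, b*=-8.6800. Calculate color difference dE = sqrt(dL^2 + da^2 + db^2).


dL = -9.3450, da = 0.6080, db = -5.4190
dE = sqrt((-9.3450)^2 + 0.6080^2 + (-5.4190)^2) = 10.8196


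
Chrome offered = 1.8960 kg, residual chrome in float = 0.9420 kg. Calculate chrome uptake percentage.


Formula: Uptake = (offered - residual) / offered * 100
Substituting: Uptake = (1.8960 - 0.9420) / 1.8960 * 100
Result: 50.3165 %


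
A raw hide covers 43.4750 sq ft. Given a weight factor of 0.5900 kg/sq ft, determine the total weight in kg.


Formula: Weight = area * weight_per_sqft
Substituting: Weight = 43.4750 * 0.5900
Result: 25.6502 kg


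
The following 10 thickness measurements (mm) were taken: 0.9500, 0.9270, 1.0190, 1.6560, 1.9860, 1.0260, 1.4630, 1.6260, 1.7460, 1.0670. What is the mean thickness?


Formula: Average = sum / n
Substituting: Average = 13.4660 / 10
Result: 1.3466 mm


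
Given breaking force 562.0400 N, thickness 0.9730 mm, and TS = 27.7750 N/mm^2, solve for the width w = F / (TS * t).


Formula: w = F / (TS * t)
Substituting: w = 562.0400 / (27.7750 * 0.9730)
Result: 20.7970 mm


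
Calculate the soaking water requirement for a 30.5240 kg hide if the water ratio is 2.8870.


Formula: Water = hide_weight * ratio
Substituting: Water = 30.5240 * 2.8870
Result: 88.1228 kg


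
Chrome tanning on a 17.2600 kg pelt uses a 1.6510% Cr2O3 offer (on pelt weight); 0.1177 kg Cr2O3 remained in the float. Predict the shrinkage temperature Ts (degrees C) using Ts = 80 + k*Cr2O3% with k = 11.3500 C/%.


Offered = pelt * offer_pct / 100 = 17.2600 * 1.6510 / 100 = 0.2850 kg
Uptake = offered - residual = 0.2850 - 0.1177 = 0.1673 kg
Cr2O3% on pelt = uptake / pelt * 100 = 0.1673 / 17.2600 * 100 = 0.9691 %
Ts = 80 + k * Cr2O3% = 80 + 11.3500 * 0.9691 = 90.9990 C


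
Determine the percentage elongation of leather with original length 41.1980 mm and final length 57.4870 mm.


Formula: Elongation = (Lf - L0) / L0 * 100
Substituting: Elongation = (57.4870 - 41.1980) / 41.1980 * 100
Result: 39.5383 %


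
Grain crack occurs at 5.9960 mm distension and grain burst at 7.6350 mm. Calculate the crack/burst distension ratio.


Formula: Ratio = crack / burst
Substituting: Ratio = 5.9960 / 7.6350
Result: 0.7853


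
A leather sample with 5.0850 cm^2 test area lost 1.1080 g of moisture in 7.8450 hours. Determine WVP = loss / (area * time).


Formula: WVP = loss / (area * time)
Substituting: WVP = 1.1080 / (5.0850 * 7.8450)
Result: 0.0277751 g/(cm^2*hr)


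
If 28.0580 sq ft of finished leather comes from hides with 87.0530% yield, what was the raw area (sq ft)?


Formula: raw = finished * 100 / yield
Substituting: raw = 28.0580 * 100 / 87.0530
Result: 32.2309 sq ft


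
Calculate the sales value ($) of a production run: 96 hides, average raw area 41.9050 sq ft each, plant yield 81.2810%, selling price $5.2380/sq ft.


Raw_total = N * avg_area = 96 * 41.9050 = 4022.8800 sq ft
Finished = Raw_total * yield / 100 = 4022.8800 * 81.2810 / 100 = 3269.8371 sq ft
Value = Finished * price = 3269.8371 * 5.2380 = 17127.4067 $


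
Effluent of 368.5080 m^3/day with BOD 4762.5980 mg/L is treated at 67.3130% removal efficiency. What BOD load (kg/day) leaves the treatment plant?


Load_in = volume * conc / 1000 = 368.5080 * 4762.5980 / 1000 = 1755.0555 kg/day
Removed = Load_in * eff / 100 = 1755.0555 * 67.3130 / 100 = 1181.3805 kg/day
Load_out = Load_in - Removed = 1755.0555 - 1181.3805 = 573.6750 kg/day


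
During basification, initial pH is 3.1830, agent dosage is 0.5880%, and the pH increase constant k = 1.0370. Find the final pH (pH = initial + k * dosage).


Formula: pH_final = pH_initial + k * base_pct
Substituting: pH_final = 3.1830 + 1.0370 * 0.5880
Result: 3.7928


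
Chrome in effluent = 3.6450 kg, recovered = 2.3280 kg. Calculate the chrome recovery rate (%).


Formula: Recovery = recovered / input * 100
Substituting: Recovery = 2.3280 / 3.6450 * 100
Result: 63.8683 %


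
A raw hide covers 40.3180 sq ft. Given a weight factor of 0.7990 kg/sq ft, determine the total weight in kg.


Formula: Weight = area * weight_per_sqft
Substituting: Weight = 40.3180 * 0.7990
Result: 32.2141 kg


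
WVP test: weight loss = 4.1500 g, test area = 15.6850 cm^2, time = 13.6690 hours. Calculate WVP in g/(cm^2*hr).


Formula: WVP = loss / (area * time)
Substituting: WVP = 4.1500 / (15.6850 * 13.6690)
Result: 0.0193565 g/(cm^2*hr)


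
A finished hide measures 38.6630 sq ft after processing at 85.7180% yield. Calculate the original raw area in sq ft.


Formula: raw = finished * 100 / yield
Substituting: raw = 38.6630 * 100 / 85.7180
Result: 45.1049 sq ft


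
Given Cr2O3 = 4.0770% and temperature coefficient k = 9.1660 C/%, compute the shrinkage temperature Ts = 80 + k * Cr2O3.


Formula: Ts = 80 + k * Cr2O3
Substituting: Ts = 80 + 9.1660 * 4.0770
Result: 117.3698 C


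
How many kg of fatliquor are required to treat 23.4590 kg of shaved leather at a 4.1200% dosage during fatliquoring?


Formula: Fat = substrate * pct / 100
Substituting: Fat = 23.4590 * 4.1200 / 100
Result: 0.9665 kg


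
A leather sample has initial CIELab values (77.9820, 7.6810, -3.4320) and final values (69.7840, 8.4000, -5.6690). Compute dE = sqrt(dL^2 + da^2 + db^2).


dL = -8.1980, da = 0.7190, db = -2.2370
dE = sqrt((-8.1980)^2 + 0.7190^2 + (-2.2370)^2) = 8.5281


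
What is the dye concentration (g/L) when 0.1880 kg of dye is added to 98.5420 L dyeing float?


Formula: Conc = dye_mass(kg) / volume(L) * 1000
Substituting: Conc = 0.1880 / 98.5420 * 1000
Result: 1.9078 g/L


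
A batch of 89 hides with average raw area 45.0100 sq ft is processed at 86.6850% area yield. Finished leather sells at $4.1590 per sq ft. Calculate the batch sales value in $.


Raw_total = N * avg_area = 89 * 45.0100 = 4005.8900 sq ft
Finished = Raw_total * yield / 100 = 4005.8900 * 86.6850 / 100 = 3472.5057 sq ft
Value = Finished * price = 3472.5057 * 4.1590 = 14442.1514 $


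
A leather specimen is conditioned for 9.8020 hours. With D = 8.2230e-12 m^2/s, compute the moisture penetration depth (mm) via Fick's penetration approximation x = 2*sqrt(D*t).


t = 9.8020 hr * 3600 = 35287.2000 s
D * t = 8.2230e-12 * 35287.2000 = 2.9017e-07
x = 2 * sqrt(D*t) = 2 * sqrt(2.9017e-07) = 0.00107734 m = 1.0773 mm


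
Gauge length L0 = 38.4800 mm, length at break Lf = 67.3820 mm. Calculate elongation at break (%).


Formula: Elongation = (Lf - L0) / L0 * 100
Substituting: Elongation = (67.3820 - 38.4800) / 38.4800 * 100
Result: 75.1091 %


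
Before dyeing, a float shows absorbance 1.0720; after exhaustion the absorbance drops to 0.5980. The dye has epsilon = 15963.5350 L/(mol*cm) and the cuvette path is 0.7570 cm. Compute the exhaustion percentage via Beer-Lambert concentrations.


c_initial = A_i / (epsilon * l) = 1.0720 / (15963.5350 * 0.7570) = 8.8709e-05 mol/L
c_final = A_f / (epsilon * l) = 0.5980 / (15963.5350 * 0.7570) = 4.9485e-05 mol/L
Exhaustion = (c_initial - c_final) / c_initial * 100 = (8.8709e-05 - 4.9485e-05) / 8.8709e-05 * 100 = 44.2164 %


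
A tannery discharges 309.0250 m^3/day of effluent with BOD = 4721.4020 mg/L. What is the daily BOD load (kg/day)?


Formula: BOD_load = volume * conc / 1000
Substituting: BOD_load = 309.0250 * 4721.4020 / 1000
Result: 1459.0313 kg/day


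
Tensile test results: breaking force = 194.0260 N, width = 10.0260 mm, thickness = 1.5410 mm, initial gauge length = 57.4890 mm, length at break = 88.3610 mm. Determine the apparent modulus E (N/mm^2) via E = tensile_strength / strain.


TS = F / (w * t) = 194.0260 / (10.0260 * 1.5410) = 12.5583 N/mm^2
strain = (Lf - L0) / L0 = (88.3610 - 57.4890) / 57.4890 = 0.5370
E = TS / strain = 12.5583 / 0.5370 = 23.3857 N/mm^2


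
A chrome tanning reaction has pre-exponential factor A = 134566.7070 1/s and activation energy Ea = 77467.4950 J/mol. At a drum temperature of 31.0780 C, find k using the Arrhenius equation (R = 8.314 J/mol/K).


T_K = T_C + 273.15 = 31.0780 + 273.15 = 304.2280 K
exponent = -Ea / (R * T_K) = -77467.4950 / (8.314 * 304.2280) = -30.6274
k = A * exp(exponent) = 134566.7070 * exp(-30.6274) = 6.7239e-09 1/s


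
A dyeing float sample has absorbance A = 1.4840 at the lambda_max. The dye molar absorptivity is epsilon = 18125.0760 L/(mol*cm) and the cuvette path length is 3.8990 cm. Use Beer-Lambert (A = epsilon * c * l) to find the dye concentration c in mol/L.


Formula: c = A / (epsilon * l)
Substituting: c = 1.4840 / (18125.0760 * 3.8990)
Result: 2.0999e-05 mol/L


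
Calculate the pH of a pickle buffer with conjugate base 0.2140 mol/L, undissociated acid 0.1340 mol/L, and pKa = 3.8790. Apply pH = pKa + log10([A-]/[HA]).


ratio = [A-] / [HA] = 0.2140 / 0.1340 = 1.5970
log10(ratio) = 0.2033
pH = pKa + log10(ratio) = 3.8790 + 0.2033 = 4.0823


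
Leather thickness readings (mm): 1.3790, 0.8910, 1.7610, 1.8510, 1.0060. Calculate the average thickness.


Formula: Average = sum / n
Substituting: Average = 6.8880 / 5
Result: 1.3776 mm


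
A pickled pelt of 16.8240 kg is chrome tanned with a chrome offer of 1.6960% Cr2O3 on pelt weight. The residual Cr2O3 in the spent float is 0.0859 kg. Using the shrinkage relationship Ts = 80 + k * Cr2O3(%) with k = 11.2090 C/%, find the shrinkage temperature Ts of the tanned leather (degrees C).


Offered = pelt * offer_pct / 100 = 16.8240 * 1.6960 / 100 = 0.2853 kg
Uptake = offered - residual = 0.2853 - 0.0859 = 0.1994 kg
Cr2O3% on pelt = uptake / pelt * 100 = 0.1994 / 16.8240 * 100 = 1.1854 %
Ts = 80 + k * Cr2O3% = 80 + 11.2090 * 1.1854 = 93.2874 C


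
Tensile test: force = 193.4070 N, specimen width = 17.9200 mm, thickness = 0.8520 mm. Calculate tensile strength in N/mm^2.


Formula: TS = force / (width * thickness)
Substituting: TS = 193.4070 / (17.9200 * 0.8520)
Result: 12.6676 N/mm^2


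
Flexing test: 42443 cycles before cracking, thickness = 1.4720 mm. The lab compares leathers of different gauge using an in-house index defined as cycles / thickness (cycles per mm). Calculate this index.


Formula: Index = cycles / thickness
Substituting: Index = 42443 / 1.4720
Result: 28833.5598 cycles/mm


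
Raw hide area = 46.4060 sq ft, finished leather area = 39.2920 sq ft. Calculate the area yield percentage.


Formula: Yield = finished / raw * 100
Substituting: Yield = 39.2920 / 46.4060 * 100
Result: 84.6701 %


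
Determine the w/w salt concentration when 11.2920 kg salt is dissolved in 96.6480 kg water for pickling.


Formula: Conc = salt / (water + salt) * 100
Substituting: Conc = 11.2920 / (96.6480 + 11.2920) * 100
Result: 10.4614 %


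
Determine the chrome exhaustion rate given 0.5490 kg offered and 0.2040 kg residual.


Formula: Uptake = (offered - residual) / offered * 100
Substituting: Uptake = (0.5490 - 0.2040) / 0.5490 * 100
Result: 62.8415 %


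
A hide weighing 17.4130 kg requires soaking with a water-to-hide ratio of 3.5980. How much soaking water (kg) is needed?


Formula: Water = hide_weight * ratio
Substituting: Water = 17.4130 * 3.5980
Result: 62.6520 kg


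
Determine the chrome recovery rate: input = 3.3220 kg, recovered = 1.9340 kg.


Formula: Recovery = recovered / input * 100
Substituting: Recovery = 1.9340 / 3.3220 * 100
Result: 58.2179 %


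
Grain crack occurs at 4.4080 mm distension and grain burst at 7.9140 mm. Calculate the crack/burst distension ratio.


Formula: Ratio = crack / burst
Substituting: Ratio = 4.4080 / 7.9140
Result: 0.5570


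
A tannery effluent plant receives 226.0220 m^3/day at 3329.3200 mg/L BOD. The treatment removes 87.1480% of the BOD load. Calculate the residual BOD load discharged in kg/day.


Load_in = volume * conc / 1000 = 226.0220 * 3329.3200 / 1000 = 752.4996 kg/day
Removed = Load_in * eff / 100 = 752.4996 * 87.1480 / 100 = 655.7883 kg/day
Load_out = Load_in - Removed = 752.4996 - 655.7883 = 96.7112 kg/day


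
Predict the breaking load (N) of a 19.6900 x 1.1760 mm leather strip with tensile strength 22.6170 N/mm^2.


Formula: F = TS * w * t
Substituting: F = 22.6170 * 19.6900 * 1.1760
Result: 523.7066 N


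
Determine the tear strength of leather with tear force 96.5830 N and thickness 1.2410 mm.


Formula: Tear strength = force / thickness
Substituting: Tear strength = 96.5830 / 1.2410
Result: 77.8268 N/mm


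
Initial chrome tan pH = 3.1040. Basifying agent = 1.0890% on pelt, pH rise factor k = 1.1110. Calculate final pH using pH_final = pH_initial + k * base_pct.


Formula: pH_final = pH_initial + k * base_pct
Substituting: pH_final = 3.1040 + 1.1110 * 1.0890
Result: 4.3139


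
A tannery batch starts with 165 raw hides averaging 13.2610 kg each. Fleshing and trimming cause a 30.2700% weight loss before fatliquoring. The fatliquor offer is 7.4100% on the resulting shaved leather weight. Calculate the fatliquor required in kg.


Total_raw = N * avg_wt = 165 * 13.2610 = 2188.0650 kg
Substrate = Total_raw * (1 - loss/100) = 2188.0650 * (1 - 30.2700/100) = 1525.7377 kg
Fat = Substrate * pct / 100 = 1525.7377 * 7.4100 / 100 = 113.0572 kg


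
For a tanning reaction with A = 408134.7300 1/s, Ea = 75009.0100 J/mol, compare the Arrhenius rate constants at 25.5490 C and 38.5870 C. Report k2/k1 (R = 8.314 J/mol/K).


T1 = 25.5490 + 273.15 = 298.6990 K; T2 = 38.5870 + 273.15 = 311.7370 K
k1 = A * exp(-Ea/(R*T1)) = 408134.7300 * exp(-75009.0100/(8.314*298.6990)) = 3.1133e-08 1/s
k2 = A * exp(-Ea/(R*T2)) = 408134.7300 * exp(-75009.0100/(8.314*311.7370)) = 1.1011e-07 1/s
k2/k1 = 1.1011e-07 / 3.1133e-08 = 3.5369


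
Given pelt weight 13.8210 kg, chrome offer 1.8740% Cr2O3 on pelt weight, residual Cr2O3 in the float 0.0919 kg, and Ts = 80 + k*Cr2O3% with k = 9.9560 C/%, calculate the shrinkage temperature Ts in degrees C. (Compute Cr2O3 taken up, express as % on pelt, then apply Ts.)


Offered = pelt * offer_pct / 100 = 13.8210 * 1.8740 / 100 = 0.2590 kg
Uptake = offered - residual = 0.2590 - 0.0919 = 0.1671 kg
Cr2O3% on pelt = uptake / pelt * 100 = 0.1671 / 13.8210 * 100 = 1.2091 %
Ts = 80 + k * Cr2O3% = 80 + 9.9560 * 1.2091 = 92.0375 C
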